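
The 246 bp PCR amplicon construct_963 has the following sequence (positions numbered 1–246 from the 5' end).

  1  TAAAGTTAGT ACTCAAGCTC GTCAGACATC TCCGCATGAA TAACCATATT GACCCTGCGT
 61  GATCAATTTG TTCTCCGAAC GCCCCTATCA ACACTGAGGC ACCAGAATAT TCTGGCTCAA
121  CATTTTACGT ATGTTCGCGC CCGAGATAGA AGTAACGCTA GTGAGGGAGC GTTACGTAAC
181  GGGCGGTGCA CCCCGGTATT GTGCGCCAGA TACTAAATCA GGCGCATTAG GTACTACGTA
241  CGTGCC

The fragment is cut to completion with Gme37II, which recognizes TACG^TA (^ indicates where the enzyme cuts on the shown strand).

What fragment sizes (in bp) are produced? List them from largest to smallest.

Gme37II sites (TACGTA) start at positions 126, 173, 235.
Gme37II cuts after base 4 of each site, so after positions 129, 176, 238.
Linear molecule, 3 cuts → 4 fragments:
  1–129 → 129 bp
  130–176 → 47 bp
  177–238 → 62 bp
  239–246 → 8 bp
Sorted largest to smallest: 129, 62, 47, 8 bp.

129, 62, 47, 8 bp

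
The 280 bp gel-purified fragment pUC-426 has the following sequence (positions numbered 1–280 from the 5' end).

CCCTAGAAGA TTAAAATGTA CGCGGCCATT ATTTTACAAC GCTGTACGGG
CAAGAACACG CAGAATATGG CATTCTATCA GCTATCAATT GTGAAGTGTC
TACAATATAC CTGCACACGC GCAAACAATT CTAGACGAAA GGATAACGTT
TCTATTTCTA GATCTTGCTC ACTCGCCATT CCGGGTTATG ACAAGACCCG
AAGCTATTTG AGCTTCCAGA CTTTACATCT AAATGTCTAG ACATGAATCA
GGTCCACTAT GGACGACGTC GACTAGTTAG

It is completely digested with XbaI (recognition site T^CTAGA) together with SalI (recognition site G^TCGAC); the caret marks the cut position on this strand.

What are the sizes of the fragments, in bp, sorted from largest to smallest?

130, 79, 32, 27, 12 bp

XbaI sites (TCTAGA) start at positions 130, 157, 236.
XbaI cuts after the first base of each site, so after positions 130, 157, 236.
The SalI site (GTCGAC) starts at position 268.
SalI cuts after the first base of each site, so after position 268.
Combined cut positions: 130, 157, 236, 268.
Linear molecule, 4 cuts → 5 fragments:
  1–130 → 130 bp
  131–157 → 27 bp
  158–236 → 79 bp
  237–268 → 32 bp
  269–280 → 12 bp
Sorted largest to smallest: 130, 79, 32, 27, 12 bp.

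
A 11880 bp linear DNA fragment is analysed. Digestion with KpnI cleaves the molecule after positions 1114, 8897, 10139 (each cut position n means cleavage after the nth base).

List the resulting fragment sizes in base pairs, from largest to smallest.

7783, 1741, 1242, 1114 bp

Linear molecule, 3 cuts → 4 fragments:
  1114 − 0 = 1114 bp
  8897 − 1114 = 7783 bp
  10139 − 8897 = 1242 bp
  11880 − 10139 = 1741 bp
Sorted largest to smallest: 7783, 1741, 1242, 1114 bp.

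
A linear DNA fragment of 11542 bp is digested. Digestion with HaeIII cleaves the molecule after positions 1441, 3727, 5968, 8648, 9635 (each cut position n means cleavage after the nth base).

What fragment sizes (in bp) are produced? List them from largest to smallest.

2680, 2286, 2241, 1907, 1441, 987 bp

Linear molecule, 5 cuts → 6 fragments:
  1441 − 0 = 1441 bp
  3727 − 1441 = 2286 bp
  5968 − 3727 = 2241 bp
  8648 − 5968 = 2680 bp
  9635 − 8648 = 987 bp
  11542 − 9635 = 1907 bp
Sorted largest to smallest: 2680, 2286, 2241, 1907, 1441, 987 bp.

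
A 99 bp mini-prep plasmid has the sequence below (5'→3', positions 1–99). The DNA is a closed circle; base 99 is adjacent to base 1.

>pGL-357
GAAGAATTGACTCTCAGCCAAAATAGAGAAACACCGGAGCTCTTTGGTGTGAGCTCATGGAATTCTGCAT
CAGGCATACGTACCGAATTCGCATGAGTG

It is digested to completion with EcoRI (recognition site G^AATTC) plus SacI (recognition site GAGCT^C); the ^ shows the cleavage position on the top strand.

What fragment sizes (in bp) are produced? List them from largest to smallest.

55, 25, 14, 5 bp

EcoRI sites (GAATTC) start at positions 60, 85.
EcoRI cuts after the first base of each site, so after positions 60, 85.
SacI sites (GAGCTC) start at positions 37, 51.
SacI cuts after base 5 of each site (before the last base), so after positions 41, 55.
Combined cut positions: 41, 55, 60, 85.
Circular molecule, 4 cuts → 4 fragments:
  42–55 → 14 bp
  56–60 → 5 bp
  61–85 → 25 bp
  86–99 then 1–41 → 14 + 41 = 55 bp
Sorted largest to smallest: 55, 25, 14, 5 bp.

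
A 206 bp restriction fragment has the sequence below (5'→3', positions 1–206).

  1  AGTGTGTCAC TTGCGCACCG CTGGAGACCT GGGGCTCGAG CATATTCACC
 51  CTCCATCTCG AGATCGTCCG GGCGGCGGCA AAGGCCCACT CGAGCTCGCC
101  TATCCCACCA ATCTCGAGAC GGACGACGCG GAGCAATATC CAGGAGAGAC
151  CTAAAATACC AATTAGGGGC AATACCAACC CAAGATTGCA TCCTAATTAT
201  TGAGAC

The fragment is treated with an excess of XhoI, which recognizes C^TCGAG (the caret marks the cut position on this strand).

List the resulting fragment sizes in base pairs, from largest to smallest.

93, 35, 32, 24, 22 bp

XhoI sites (CTCGAG) start at positions 35, 57, 89, 113.
XhoI cuts after the first base of each site, so after positions 35, 57, 89, 113.
Linear molecule, 4 cuts → 5 fragments:
  1–35 → 35 bp
  36–57 → 22 bp
  58–89 → 32 bp
  90–113 → 24 bp
  114–206 → 93 bp
Sorted largest to smallest: 93, 35, 32, 24, 22 bp.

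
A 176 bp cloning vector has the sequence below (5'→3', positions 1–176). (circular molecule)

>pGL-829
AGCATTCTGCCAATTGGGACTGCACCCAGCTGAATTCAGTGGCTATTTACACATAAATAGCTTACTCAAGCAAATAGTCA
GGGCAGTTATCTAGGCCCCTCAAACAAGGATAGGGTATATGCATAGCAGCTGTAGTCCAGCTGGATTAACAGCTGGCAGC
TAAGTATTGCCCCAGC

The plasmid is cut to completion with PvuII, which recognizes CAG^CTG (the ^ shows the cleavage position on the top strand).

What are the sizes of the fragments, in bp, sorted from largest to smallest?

100, 53, 12, 11 bp

PvuII sites (CAGCTG) start at positions 27, 127, 138, 150.
PvuII cuts after base 3 of each site, so after positions 29, 129, 140, 152.
Circular molecule, 4 cuts → 4 fragments:
  30–129 → 100 bp
  130–140 → 11 bp
  141–152 → 12 bp
  153–176 then 1–29 → 24 + 29 = 53 bp
Sorted largest to smallest: 100, 53, 12, 11 bp.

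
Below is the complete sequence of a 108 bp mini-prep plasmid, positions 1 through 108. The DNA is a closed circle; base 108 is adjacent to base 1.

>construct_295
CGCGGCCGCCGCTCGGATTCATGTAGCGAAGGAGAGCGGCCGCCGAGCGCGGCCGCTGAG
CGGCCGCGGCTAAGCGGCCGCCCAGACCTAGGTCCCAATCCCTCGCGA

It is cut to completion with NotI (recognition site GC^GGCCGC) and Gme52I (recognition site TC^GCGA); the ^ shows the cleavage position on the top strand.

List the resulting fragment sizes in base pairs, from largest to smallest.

NotI sites (GCGGCCGC) start at positions 2, 36, 49, 60, 74.
NotI cuts after base 2 of each site, so after positions 3, 37, 50, 61, 75.
The Gme52I site (TCGCGA) starts at position 103.
Gme52I cuts after base 2 of each site, so after position 104.
Combined cut positions: 3, 37, 50, 61, 75, 104.
Circular molecule, 6 cuts → 6 fragments:
  4–37 → 34 bp
  38–50 → 13 bp
  51–61 → 11 bp
  62–75 → 14 bp
  76–104 → 29 bp
  105–108 then 1–3 → 4 + 3 = 7 bp
Sorted largest to smallest: 34, 29, 14, 13, 11, 7 bp.

34, 29, 14, 13, 11, 7 bp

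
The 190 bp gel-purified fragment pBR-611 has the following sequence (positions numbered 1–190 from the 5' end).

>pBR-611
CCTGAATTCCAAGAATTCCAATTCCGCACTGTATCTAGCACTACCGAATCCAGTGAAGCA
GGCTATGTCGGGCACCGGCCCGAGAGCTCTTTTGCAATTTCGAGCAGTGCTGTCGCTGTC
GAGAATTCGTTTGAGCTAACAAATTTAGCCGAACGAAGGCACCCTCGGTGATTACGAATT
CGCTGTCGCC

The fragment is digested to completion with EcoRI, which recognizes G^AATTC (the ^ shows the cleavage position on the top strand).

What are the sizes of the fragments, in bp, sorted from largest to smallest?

110, 53, 14, 9, 4 bp

EcoRI sites (GAATTC) start at positions 4, 13, 123, 176.
EcoRI cuts after the first base of each site, so after positions 4, 13, 123, 176.
Linear molecule, 4 cuts → 5 fragments:
  1–4 → 4 bp
  5–13 → 9 bp
  14–123 → 110 bp
  124–176 → 53 bp
  177–190 → 14 bp
Sorted largest to smallest: 110, 53, 14, 9, 4 bp.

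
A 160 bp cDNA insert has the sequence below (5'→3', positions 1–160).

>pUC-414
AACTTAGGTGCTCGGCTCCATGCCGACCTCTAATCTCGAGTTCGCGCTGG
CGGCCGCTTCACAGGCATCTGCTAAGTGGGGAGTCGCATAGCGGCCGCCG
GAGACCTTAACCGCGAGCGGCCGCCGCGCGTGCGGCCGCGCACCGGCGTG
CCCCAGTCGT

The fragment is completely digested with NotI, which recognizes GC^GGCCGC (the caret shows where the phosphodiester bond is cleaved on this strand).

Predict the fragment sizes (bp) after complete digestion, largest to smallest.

51, 41, 27, 26, 15 bp

NotI sites (GCGGCCGC) start at positions 50, 91, 117, 132.
NotI cuts after base 2 of each site, so after positions 51, 92, 118, 133.
Linear molecule, 4 cuts → 5 fragments:
  1–51 → 51 bp
  52–92 → 41 bp
  93–118 → 26 bp
  119–133 → 15 bp
  134–160 → 27 bp
Sorted largest to smallest: 51, 41, 27, 26, 15 bp.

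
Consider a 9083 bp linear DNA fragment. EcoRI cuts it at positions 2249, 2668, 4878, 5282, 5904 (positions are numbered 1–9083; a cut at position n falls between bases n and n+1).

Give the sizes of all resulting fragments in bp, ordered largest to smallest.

3179, 2249, 2210, 622, 419, 404 bp

Linear molecule, 5 cuts → 6 fragments:
  2249 − 0 = 2249 bp
  2668 − 2249 = 419 bp
  4878 − 2668 = 2210 bp
  5282 − 4878 = 404 bp
  5904 − 5282 = 622 bp
  9083 − 5904 = 3179 bp
Sorted largest to smallest: 3179, 2249, 2210, 622, 419, 404 bp.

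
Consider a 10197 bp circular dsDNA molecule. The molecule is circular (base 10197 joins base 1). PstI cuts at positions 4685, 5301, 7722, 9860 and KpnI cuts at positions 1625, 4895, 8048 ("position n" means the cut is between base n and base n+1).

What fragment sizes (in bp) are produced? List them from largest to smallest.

Combined cut positions (sorted): 1625, 4685, 4895, 5301, 7722, 8048, 9860.
Circular molecule, 7 cuts → 7 fragments:
  4685 − 1625 = 3060 bp
  4895 − 4685 = 210 bp
  5301 − 4895 = 406 bp
  7722 − 5301 = 2421 bp
  8048 − 7722 = 326 bp
  9860 − 8048 = 1812 bp
  wrap: 10197 − 9860 + 1625 = 1962 bp
Sorted largest to smallest: 3060, 2421, 1962, 1812, 406, 326, 210 bp.

3060, 2421, 1962, 1812, 406, 326, 210 bp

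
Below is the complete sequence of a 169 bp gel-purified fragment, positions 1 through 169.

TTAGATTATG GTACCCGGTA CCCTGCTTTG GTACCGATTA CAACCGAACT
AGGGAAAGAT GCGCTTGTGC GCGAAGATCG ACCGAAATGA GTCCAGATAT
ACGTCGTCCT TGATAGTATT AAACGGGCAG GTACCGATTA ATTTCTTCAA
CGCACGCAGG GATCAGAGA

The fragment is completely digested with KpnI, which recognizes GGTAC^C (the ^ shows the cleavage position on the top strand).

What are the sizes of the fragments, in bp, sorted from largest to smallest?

KpnI sites (GGTACC) start at positions 10, 17, 30, 130.
KpnI cuts after base 5 of each site (before the last base), so after positions 14, 21, 34, 134.
Linear molecule, 4 cuts → 5 fragments:
  1–14 → 14 bp
  15–21 → 7 bp
  22–34 → 13 bp
  35–134 → 100 bp
  135–169 → 35 bp
Sorted largest to smallest: 100, 35, 14, 13, 7 bp.

100, 35, 14, 13, 7 bp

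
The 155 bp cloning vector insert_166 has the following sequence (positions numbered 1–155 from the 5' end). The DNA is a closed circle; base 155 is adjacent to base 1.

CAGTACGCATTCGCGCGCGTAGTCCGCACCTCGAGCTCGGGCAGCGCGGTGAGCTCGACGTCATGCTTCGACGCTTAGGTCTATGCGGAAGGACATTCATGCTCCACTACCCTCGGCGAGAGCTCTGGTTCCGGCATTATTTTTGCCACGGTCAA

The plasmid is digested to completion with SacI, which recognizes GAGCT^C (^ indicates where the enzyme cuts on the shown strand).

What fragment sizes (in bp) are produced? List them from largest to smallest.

69, 68, 18 bp

SacI sites (GAGCTC) start at positions 33, 51, 120.
SacI cuts after base 5 of each site (before the last base), so after positions 37, 55, 124.
Circular molecule, 3 cuts → 3 fragments:
  38–55 → 18 bp
  56–124 → 69 bp
  125–155 then 1–37 → 31 + 37 = 68 bp
Sorted largest to smallest: 69, 68, 18 bp.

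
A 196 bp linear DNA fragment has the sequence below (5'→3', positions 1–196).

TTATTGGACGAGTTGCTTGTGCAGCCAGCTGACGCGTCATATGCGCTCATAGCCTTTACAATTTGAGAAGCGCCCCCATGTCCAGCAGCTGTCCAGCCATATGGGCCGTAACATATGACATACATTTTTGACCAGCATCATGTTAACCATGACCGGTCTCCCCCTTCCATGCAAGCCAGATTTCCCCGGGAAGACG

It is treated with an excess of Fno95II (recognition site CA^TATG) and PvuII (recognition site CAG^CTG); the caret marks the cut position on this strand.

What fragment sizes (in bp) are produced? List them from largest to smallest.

83, 49, 28, 14, 11, 11 bp

Fno95II sites (CATATG) start at positions 38, 98, 112.
Fno95II cuts after base 2 of each site, so after positions 39, 99, 113.
PvuII sites (CAGCTG) start at positions 26, 86.
PvuII cuts after base 3 of each site, so after positions 28, 88.
Combined cut positions: 28, 39, 88, 99, 113.
Linear molecule, 5 cuts → 6 fragments:
  1–28 → 28 bp
  29–39 → 11 bp
  40–88 → 49 bp
  89–99 → 11 bp
  100–113 → 14 bp
  114–196 → 83 bp
Sorted largest to smallest: 83, 49, 28, 14, 11, 11 bp.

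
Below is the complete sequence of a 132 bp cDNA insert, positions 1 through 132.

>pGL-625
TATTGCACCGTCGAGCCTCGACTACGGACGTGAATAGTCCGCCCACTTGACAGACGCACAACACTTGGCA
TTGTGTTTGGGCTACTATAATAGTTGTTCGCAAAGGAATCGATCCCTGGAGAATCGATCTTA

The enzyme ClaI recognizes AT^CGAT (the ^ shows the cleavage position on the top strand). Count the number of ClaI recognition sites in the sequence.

2

ATCGAT occurs starting at positions 108, 123.
ClaI cuts at 2 sites.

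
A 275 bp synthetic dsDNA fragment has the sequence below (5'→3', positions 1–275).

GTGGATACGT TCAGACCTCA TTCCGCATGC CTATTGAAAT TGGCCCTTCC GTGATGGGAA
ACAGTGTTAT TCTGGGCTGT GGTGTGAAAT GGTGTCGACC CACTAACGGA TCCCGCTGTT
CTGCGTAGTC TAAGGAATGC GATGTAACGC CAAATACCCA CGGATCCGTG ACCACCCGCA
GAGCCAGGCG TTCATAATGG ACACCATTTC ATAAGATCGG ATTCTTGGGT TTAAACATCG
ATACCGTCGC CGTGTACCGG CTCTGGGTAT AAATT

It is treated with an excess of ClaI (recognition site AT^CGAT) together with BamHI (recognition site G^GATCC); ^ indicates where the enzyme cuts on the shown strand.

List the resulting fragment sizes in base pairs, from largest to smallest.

The ClaI site (ATCGAT) starts at position 237.
ClaI cuts after base 2 of each site, so after position 238.
BamHI sites (GGATCC) start at positions 108, 162.
BamHI cuts after the first base of each site, so after positions 108, 162.
Combined cut positions: 108, 162, 238.
Linear molecule, 3 cuts → 4 fragments:
  1–108 → 108 bp
  109–162 → 54 bp
  163–238 → 76 bp
  239–275 → 37 bp
Sorted largest to smallest: 108, 76, 54, 37 bp.

108, 76, 54, 37 bp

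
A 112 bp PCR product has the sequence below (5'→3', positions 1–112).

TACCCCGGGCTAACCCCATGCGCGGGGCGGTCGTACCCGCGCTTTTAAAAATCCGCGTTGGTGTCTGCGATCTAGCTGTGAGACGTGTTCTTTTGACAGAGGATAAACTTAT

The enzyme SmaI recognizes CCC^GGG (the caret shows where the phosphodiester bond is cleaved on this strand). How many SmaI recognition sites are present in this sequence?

1

CCCGGG occurs starting at position 4.
SmaI cuts at 1 site.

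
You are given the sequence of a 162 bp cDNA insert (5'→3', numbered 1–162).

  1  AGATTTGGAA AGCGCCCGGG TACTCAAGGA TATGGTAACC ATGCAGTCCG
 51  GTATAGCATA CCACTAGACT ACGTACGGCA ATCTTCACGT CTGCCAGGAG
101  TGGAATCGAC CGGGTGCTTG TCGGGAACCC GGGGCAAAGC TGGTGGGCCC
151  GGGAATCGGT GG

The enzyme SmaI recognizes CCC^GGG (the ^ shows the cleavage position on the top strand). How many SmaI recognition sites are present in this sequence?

CCCGGG occurs starting at positions 15, 128, 148.
SmaI cuts at 3 sites.

3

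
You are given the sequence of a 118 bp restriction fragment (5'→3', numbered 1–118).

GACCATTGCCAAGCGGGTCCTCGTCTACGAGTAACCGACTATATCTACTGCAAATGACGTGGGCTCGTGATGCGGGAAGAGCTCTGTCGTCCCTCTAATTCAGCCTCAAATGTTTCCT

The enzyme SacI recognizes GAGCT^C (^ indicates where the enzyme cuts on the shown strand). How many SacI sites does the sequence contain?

GAGCTC occurs starting at position 79.
SacI cuts at 1 site.

1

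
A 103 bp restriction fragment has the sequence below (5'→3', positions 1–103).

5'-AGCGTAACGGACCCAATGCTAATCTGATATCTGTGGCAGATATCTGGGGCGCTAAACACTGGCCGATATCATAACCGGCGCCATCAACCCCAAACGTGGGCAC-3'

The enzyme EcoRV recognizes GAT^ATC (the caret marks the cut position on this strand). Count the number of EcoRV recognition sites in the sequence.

GATATC occurs starting at positions 26, 39, 65.
EcoRV cuts at 3 sites.

3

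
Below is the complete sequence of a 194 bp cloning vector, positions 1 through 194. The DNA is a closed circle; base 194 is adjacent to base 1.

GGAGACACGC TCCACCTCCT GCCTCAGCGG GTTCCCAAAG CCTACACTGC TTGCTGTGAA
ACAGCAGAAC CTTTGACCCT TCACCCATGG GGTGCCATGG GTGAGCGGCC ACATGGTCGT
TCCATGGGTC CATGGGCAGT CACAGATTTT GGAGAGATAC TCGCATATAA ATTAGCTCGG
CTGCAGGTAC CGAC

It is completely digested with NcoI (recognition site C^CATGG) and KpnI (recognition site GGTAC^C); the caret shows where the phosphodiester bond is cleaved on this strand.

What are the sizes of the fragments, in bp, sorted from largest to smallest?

89, 60, 27, 10, 8 bp

NcoI sites (CCATGG) start at positions 85, 95, 122, 130.
NcoI cuts after the first base of each site, so after positions 85, 95, 122, 130.
The KpnI site (GGTACC) starts at position 186.
KpnI cuts after base 5 of each site (before the last base), so after position 190.
Combined cut positions: 85, 95, 122, 130, 190.
Circular molecule, 5 cuts → 5 fragments:
  86–95 → 10 bp
  96–122 → 27 bp
  123–130 → 8 bp
  131–190 → 60 bp
  191–194 then 1–85 → 4 + 85 = 89 bp
Sorted largest to smallest: 89, 60, 27, 10, 8 bp.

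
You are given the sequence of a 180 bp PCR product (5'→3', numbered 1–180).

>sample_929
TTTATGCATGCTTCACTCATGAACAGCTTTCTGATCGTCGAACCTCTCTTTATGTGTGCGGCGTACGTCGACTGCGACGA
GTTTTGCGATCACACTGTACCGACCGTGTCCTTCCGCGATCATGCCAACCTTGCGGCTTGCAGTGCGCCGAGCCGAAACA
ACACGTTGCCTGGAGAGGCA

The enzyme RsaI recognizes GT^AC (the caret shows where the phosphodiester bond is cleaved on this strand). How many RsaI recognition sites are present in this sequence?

2

GTAC occurs starting at positions 63, 97.
RsaI cuts at 2 sites.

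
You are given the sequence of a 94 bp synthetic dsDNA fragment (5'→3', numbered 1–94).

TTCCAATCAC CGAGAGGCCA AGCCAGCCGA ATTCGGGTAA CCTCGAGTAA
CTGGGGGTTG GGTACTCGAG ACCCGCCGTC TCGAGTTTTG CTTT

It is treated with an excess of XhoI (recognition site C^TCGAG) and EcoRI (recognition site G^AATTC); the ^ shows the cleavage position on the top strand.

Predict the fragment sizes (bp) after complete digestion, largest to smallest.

XhoI sites (CTCGAG) start at positions 42, 65, 80.
XhoI cuts after the first base of each site, so after positions 42, 65, 80.
The EcoRI site (GAATTC) starts at position 29.
EcoRI cuts after the first base of each site, so after position 29.
Combined cut positions: 29, 42, 65, 80.
Linear molecule, 4 cuts → 5 fragments:
  1–29 → 29 bp
  30–42 → 13 bp
  43–65 → 23 bp
  66–80 → 15 bp
  81–94 → 14 bp
Sorted largest to smallest: 29, 23, 15, 14, 13 bp.

29, 23, 15, 14, 13 bp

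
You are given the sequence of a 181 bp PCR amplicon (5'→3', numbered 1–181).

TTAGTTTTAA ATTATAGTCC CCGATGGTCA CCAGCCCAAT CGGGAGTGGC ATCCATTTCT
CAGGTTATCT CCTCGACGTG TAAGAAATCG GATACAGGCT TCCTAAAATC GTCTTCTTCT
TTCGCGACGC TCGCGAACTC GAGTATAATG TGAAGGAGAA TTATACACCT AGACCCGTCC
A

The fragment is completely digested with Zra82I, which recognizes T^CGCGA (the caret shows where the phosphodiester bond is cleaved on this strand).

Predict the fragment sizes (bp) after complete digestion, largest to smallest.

Zra82I sites (TCGCGA) start at positions 122, 131.
Zra82I cuts after the first base of each site, so after positions 122, 131.
Linear molecule, 2 cuts → 3 fragments:
  1–122 → 122 bp
  123–131 → 9 bp
  132–181 → 50 bp
Sorted largest to smallest: 122, 50, 9 bp.

122, 50, 9 bp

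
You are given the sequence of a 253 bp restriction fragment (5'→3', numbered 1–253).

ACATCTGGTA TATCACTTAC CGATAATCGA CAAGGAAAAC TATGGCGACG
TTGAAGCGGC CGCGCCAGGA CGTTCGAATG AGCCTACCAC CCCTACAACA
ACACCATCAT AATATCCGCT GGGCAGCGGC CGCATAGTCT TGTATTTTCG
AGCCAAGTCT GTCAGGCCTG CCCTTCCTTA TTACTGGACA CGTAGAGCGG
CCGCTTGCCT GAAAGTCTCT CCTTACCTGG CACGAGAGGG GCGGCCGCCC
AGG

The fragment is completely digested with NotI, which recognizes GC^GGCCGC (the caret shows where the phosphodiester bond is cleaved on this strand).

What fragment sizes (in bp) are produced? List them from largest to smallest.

71, 70, 57, 44, 11 bp

NotI sites (GCGGCCGC) start at positions 56, 126, 197, 241.
NotI cuts after base 2 of each site, so after positions 57, 127, 198, 242.
Linear molecule, 4 cuts → 5 fragments:
  1–57 → 57 bp
  58–127 → 70 bp
  128–198 → 71 bp
  199–242 → 44 bp
  243–253 → 11 bp
Sorted largest to smallest: 71, 70, 57, 44, 11 bp.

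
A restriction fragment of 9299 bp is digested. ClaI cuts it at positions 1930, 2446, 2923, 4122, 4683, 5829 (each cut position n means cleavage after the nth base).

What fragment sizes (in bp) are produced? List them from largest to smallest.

Linear molecule, 6 cuts → 7 fragments:
  1930 − 0 = 1930 bp
  2446 − 1930 = 516 bp
  2923 − 2446 = 477 bp
  4122 − 2923 = 1199 bp
  4683 − 4122 = 561 bp
  5829 − 4683 = 1146 bp
  9299 − 5829 = 3470 bp
Sorted largest to smallest: 3470, 1930, 1199, 1146, 561, 516, 477 bp.

3470, 1930, 1199, 1146, 561, 516, 477 bp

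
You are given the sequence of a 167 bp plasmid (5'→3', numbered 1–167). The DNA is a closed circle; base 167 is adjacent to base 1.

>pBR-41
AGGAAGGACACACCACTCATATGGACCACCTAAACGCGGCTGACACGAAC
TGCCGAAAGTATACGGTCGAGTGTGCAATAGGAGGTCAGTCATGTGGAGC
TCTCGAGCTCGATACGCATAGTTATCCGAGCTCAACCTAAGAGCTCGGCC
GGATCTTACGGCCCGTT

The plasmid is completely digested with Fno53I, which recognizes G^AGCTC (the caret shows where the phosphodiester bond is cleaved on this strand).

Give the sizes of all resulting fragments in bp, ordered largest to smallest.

Fno53I sites (GAGCTC) start at positions 97, 105, 128, 141.
Fno53I cuts after the first base of each site, so after positions 97, 105, 128, 141.
Circular molecule, 4 cuts → 4 fragments:
  98–105 → 8 bp
  106–128 → 23 bp
  129–141 → 13 bp
  142–167 then 1–97 → 26 + 97 = 123 bp
Sorted largest to smallest: 123, 23, 13, 8 bp.

123, 23, 13, 8 bp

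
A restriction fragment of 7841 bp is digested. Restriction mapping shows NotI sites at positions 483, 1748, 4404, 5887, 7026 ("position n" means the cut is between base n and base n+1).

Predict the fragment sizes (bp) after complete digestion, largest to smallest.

2656, 1483, 1265, 1139, 815, 483 bp

Linear molecule, 5 cuts → 6 fragments:
  483 − 0 = 483 bp
  1748 − 483 = 1265 bp
  4404 − 1748 = 2656 bp
  5887 − 4404 = 1483 bp
  7026 − 5887 = 1139 bp
  7841 − 7026 = 815 bp
Sorted largest to smallest: 2656, 1483, 1265, 1139, 815, 483 bp.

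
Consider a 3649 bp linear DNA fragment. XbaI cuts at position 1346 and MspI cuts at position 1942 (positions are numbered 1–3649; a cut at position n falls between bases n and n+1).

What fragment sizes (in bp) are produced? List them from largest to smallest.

Combined cut positions (sorted): 1346, 1942.
Linear molecule, 2 cuts → 3 fragments:
  1346 − 0 = 1346 bp
  1942 − 1346 = 596 bp
  3649 − 1942 = 1707 bp
Sorted largest to smallest: 1707, 1346, 596 bp.

1707, 1346, 596 bp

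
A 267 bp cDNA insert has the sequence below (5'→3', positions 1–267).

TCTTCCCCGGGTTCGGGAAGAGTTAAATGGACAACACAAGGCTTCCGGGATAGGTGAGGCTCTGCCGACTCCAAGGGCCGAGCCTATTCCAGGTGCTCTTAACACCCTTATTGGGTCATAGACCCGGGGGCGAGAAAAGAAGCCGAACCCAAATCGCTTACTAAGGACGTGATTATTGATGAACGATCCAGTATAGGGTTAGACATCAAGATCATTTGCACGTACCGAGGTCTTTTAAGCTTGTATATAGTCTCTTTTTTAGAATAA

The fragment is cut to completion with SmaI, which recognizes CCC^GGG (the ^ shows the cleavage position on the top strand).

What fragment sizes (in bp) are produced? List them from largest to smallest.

SmaI sites (CCCGGG) start at positions 6, 123.
SmaI cuts after base 3 of each site, so after positions 8, 125.
Linear molecule, 2 cuts → 3 fragments:
  1–8 → 8 bp
  9–125 → 117 bp
  126–267 → 142 bp
Sorted largest to smallest: 142, 117, 8 bp.

142, 117, 8 bp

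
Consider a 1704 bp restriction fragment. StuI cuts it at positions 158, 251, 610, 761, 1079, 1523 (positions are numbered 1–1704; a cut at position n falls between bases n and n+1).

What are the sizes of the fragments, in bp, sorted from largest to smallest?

444, 359, 318, 181, 158, 151, 93 bp

Linear molecule, 6 cuts → 7 fragments:
  158 − 0 = 158 bp
  251 − 158 = 93 bp
  610 − 251 = 359 bp
  761 − 610 = 151 bp
  1079 − 761 = 318 bp
  1523 − 1079 = 444 bp
  1704 − 1523 = 181 bp
Sorted largest to smallest: 444, 359, 318, 181, 158, 151, 93 bp.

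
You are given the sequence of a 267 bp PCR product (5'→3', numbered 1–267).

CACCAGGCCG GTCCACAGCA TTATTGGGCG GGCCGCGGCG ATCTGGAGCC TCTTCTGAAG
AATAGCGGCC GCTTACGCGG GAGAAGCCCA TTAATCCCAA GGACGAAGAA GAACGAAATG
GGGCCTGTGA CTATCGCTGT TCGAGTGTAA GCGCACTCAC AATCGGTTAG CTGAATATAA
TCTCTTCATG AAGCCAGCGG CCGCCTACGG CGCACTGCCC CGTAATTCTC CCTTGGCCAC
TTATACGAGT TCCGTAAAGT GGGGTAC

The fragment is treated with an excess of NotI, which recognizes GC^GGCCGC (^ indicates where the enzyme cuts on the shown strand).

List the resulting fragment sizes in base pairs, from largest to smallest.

132, 69, 66 bp

NotI sites (GCGGCCGC) start at positions 65, 197.
NotI cuts after base 2 of each site, so after positions 66, 198.
Linear molecule, 2 cuts → 3 fragments:
  1–66 → 66 bp
  67–198 → 132 bp
  199–267 → 69 bp
Sorted largest to smallest: 132, 69, 66 bp.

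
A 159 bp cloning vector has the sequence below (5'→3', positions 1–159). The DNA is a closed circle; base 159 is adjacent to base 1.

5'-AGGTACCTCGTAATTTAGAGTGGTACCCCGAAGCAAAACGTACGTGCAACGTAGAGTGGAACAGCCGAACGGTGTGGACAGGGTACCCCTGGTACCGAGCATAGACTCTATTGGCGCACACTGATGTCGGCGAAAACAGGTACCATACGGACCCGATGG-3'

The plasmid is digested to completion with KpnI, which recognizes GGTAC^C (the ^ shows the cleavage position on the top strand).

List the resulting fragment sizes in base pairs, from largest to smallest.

60, 48, 22, 20, 9 bp

KpnI sites (GGTACC) start at positions 2, 22, 82, 91, 139.
KpnI cuts after base 5 of each site (before the last base), so after positions 6, 26, 86, 95, 143.
Circular molecule, 5 cuts → 5 fragments:
  7–26 → 20 bp
  27–86 → 60 bp
  87–95 → 9 bp
  96–143 → 48 bp
  144–159 then 1–6 → 16 + 6 = 22 bp
Sorted largest to smallest: 60, 48, 22, 20, 9 bp.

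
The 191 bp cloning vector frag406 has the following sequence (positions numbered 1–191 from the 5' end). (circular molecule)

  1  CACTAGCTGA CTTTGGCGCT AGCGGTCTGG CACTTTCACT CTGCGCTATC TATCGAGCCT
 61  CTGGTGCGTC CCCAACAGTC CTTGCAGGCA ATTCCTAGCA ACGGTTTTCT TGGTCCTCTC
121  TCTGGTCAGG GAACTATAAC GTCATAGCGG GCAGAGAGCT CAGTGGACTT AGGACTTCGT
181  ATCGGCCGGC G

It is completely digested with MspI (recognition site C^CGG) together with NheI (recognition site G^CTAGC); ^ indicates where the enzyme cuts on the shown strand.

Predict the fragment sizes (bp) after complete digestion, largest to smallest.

The MspI site (CCGG) starts at position 186.
MspI cuts after the first base of each site, so after position 186.
The NheI site (GCTAGC) starts at position 18.
NheI cuts after the first base of each site, so after position 18.
Combined cut positions: 18, 186.
Circular molecule, 2 cuts → 2 fragments:
  19–186 → 168 bp
  187–191 then 1–18 → 5 + 18 = 23 bp
Sorted largest to smallest: 168, 23 bp.

168, 23 bp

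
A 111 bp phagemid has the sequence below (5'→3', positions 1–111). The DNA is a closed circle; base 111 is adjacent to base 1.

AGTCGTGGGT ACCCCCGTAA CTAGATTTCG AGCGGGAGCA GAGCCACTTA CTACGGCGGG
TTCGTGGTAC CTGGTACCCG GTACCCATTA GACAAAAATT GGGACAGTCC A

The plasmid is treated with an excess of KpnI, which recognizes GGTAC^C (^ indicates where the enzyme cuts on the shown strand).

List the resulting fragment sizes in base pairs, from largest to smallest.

58, 39, 7, 7 bp

KpnI sites (GGTACC) start at positions 8, 66, 73, 80.
KpnI cuts after base 5 of each site (before the last base), so after positions 12, 70, 77, 84.
Circular molecule, 4 cuts → 4 fragments:
  13–70 → 58 bp
  71–77 → 7 bp
  78–84 → 7 bp
  85–111 then 1–12 → 27 + 12 = 39 bp
Sorted largest to smallest: 58, 39, 7, 7 bp.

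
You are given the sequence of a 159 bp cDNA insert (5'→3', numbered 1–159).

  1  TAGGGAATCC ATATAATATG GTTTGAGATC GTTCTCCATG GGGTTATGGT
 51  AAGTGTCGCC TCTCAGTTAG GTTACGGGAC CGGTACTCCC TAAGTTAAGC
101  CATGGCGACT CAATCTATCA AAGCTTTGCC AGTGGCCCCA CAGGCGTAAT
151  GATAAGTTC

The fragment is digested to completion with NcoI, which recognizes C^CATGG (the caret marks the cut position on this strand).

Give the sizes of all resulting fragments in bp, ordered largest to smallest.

64, 59, 36 bp

NcoI sites (CCATGG) start at positions 36, 100.
NcoI cuts after the first base of each site, so after positions 36, 100.
Linear molecule, 2 cuts → 3 fragments:
  1–36 → 36 bp
  37–100 → 64 bp
  101–159 → 59 bp
Sorted largest to smallest: 64, 59, 36 bp.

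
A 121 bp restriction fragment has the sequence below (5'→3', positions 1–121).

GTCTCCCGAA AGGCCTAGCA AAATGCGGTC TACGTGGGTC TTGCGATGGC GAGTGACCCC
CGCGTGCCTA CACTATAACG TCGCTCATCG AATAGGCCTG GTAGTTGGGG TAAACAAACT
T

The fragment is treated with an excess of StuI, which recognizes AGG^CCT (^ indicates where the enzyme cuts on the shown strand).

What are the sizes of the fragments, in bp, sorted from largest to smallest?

83, 25, 13 bp

StuI sites (AGGCCT) start at positions 11, 94.
StuI cuts after base 3 of each site, so after positions 13, 96.
Linear molecule, 2 cuts → 3 fragments:
  1–13 → 13 bp
  14–96 → 83 bp
  97–121 → 25 bp
Sorted largest to smallest: 83, 25, 13 bp.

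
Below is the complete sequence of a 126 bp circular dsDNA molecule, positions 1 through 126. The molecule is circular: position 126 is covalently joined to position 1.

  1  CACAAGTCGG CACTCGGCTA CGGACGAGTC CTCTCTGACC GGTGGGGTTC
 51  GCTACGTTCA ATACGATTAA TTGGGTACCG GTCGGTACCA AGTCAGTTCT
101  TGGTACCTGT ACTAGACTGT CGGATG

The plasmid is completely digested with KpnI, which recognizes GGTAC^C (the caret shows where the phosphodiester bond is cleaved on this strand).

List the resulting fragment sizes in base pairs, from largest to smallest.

KpnI sites (GGTACC) start at positions 74, 84, 102.
KpnI cuts after base 5 of each site (before the last base), so after positions 78, 88, 106.
Circular molecule, 3 cuts → 3 fragments:
  79–88 → 10 bp
  89–106 → 18 bp
  107–126 then 1–78 → 20 + 78 = 98 bp
Sorted largest to smallest: 98, 18, 10 bp.

98, 18, 10 bp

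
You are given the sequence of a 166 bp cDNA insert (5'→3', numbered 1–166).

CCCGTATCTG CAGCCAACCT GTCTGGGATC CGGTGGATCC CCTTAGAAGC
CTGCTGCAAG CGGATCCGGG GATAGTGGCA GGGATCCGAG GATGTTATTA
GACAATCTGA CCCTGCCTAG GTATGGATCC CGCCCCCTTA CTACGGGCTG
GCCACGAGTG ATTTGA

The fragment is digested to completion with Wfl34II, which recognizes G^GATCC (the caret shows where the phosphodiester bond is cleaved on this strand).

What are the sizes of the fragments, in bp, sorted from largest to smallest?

Wfl34II sites (GGATCC) start at positions 26, 35, 62, 82, 125.
Wfl34II cuts after the first base of each site, so after positions 26, 35, 62, 82, 125.
Linear molecule, 5 cuts → 6 fragments:
  1–26 → 26 bp
  27–35 → 9 bp
  36–62 → 27 bp
  63–82 → 20 bp
  83–125 → 43 bp
  126–166 → 41 bp
Sorted largest to smallest: 43, 41, 27, 26, 20, 9 bp.

43, 41, 27, 26, 20, 9 bp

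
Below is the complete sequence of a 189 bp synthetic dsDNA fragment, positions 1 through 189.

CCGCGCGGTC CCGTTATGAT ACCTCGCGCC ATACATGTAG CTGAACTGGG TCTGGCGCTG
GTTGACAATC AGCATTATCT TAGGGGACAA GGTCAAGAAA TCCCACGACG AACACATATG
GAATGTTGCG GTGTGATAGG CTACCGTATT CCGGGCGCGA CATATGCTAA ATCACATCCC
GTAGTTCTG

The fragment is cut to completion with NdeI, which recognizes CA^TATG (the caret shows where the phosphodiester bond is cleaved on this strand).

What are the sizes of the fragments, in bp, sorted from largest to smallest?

116, 46, 27 bp

NdeI sites (CATATG) start at positions 115, 161.
NdeI cuts after base 2 of each site, so after positions 116, 162.
Linear molecule, 2 cuts → 3 fragments:
  1–116 → 116 bp
  117–162 → 46 bp
  163–189 → 27 bp
Sorted largest to smallest: 116, 46, 27 bp.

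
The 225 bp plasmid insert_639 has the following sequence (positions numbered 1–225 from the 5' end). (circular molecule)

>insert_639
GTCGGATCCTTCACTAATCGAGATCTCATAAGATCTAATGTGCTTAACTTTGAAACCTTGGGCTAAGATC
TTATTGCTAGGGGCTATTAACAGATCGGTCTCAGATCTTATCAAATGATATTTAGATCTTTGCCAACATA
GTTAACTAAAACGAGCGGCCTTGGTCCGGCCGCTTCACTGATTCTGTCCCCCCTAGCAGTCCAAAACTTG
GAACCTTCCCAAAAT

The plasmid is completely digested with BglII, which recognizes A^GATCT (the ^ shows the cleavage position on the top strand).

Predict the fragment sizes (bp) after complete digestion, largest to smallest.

122, 37, 35, 21, 10 bp

BglII sites (AGATCT) start at positions 21, 31, 66, 103, 124.
BglII cuts after the first base of each site, so after positions 21, 31, 66, 103, 124.
Circular molecule, 5 cuts → 5 fragments:
  22–31 → 10 bp
  32–66 → 35 bp
  67–103 → 37 bp
  104–124 → 21 bp
  125–225 then 1–21 → 101 + 21 = 122 bp
Sorted largest to smallest: 122, 37, 35, 21, 10 bp.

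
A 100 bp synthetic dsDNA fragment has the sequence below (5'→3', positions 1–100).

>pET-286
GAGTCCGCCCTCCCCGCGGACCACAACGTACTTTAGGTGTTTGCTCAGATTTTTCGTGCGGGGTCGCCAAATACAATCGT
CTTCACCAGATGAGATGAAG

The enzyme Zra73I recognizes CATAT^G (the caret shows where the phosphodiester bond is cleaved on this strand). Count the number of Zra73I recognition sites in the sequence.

0

No occurrence of CATATG is present in the sequence.
Zra73I does not cut: 0 sites.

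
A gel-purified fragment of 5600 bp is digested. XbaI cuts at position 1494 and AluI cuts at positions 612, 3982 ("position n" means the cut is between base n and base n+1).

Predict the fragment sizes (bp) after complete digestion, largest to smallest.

Combined cut positions (sorted): 612, 1494, 3982.
Linear molecule, 3 cuts → 4 fragments:
  612 − 0 = 612 bp
  1494 − 612 = 882 bp
  3982 − 1494 = 2488 bp
  5600 − 3982 = 1618 bp
Sorted largest to smallest: 2488, 1618, 882, 612 bp.

2488, 1618, 882, 612 bp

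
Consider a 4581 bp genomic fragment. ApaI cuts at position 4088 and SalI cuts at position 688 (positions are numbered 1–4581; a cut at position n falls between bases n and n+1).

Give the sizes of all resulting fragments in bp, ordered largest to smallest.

Combined cut positions (sorted): 688, 4088.
Linear molecule, 2 cuts → 3 fragments:
  688 − 0 = 688 bp
  4088 − 688 = 3400 bp
  4581 − 4088 = 493 bp
Sorted largest to smallest: 3400, 688, 493 bp.

3400, 688, 493 bp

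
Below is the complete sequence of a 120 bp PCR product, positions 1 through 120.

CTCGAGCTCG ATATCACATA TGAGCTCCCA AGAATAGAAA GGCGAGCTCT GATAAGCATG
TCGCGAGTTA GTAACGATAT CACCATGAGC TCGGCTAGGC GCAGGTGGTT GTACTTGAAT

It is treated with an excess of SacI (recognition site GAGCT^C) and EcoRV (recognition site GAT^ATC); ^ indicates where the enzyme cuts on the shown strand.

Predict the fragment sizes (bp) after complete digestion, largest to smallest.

SacI sites (GAGCTC) start at positions 4, 22, 44, 87.
SacI cuts after base 5 of each site (before the last base), so after positions 8, 26, 48, 91.
EcoRV sites (GATATC) start at positions 10, 76.
EcoRV cuts after base 3 of each site, so after positions 12, 78.
Combined cut positions: 8, 12, 26, 48, 78, 91.
Linear molecule, 6 cuts → 7 fragments:
  1–8 → 8 bp
  9–12 → 4 bp
  13–26 → 14 bp
  27–48 → 22 bp
  49–78 → 30 bp
  79–91 → 13 bp
  92–120 → 29 bp
Sorted largest to smallest: 30, 29, 22, 14, 13, 8, 4 bp.

30, 29, 22, 14, 13, 8, 4 bp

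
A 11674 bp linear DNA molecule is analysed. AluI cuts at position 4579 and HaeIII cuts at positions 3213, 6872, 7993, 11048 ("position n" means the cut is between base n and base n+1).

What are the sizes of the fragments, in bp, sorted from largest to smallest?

Combined cut positions (sorted): 3213, 4579, 6872, 7993, 11048.
Linear molecule, 5 cuts → 6 fragments:
  3213 − 0 = 3213 bp
  4579 − 3213 = 1366 bp
  6872 − 4579 = 2293 bp
  7993 − 6872 = 1121 bp
  11048 − 7993 = 3055 bp
  11674 − 11048 = 626 bp
Sorted largest to smallest: 3213, 3055, 2293, 1366, 1121, 626 bp.

3213, 3055, 2293, 1366, 1121, 626 bp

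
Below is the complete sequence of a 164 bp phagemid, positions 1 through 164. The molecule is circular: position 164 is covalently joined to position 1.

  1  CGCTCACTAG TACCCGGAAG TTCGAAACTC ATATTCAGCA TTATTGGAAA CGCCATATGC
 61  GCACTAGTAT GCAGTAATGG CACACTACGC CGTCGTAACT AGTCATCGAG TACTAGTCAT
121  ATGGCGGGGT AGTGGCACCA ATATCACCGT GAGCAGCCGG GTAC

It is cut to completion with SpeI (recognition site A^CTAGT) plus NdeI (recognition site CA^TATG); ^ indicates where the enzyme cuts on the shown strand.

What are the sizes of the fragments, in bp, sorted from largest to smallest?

SpeI sites (ACTAGT) start at positions 6, 63, 98, 112.
SpeI cuts after the first base of each site, so after positions 6, 63, 98, 112.
NdeI sites (CATATG) start at positions 54, 118.
NdeI cuts after base 2 of each site, so after positions 55, 119.
Combined cut positions: 6, 55, 63, 98, 112, 119.
Circular molecule, 6 cuts → 6 fragments:
  7–55 → 49 bp
  56–63 → 8 bp
  64–98 → 35 bp
  99–112 → 14 bp
  113–119 → 7 bp
  120–164 then 1–6 → 45 + 6 = 51 bp
Sorted largest to smallest: 51, 49, 35, 14, 8, 7 bp.

51, 49, 35, 14, 8, 7 bp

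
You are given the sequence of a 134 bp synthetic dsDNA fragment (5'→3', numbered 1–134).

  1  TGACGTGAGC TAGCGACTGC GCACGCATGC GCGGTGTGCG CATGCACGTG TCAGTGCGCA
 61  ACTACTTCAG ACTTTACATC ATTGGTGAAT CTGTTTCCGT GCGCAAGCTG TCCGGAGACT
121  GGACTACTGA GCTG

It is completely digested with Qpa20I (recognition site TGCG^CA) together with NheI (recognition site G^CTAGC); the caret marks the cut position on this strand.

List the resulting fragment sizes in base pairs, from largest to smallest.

45, 31, 19, 18, 12, 9 bp

Qpa20I sites (TGCGCA) start at positions 18, 37, 55, 100.
Qpa20I cuts after base 4 of each site, so after positions 21, 40, 58, 103.
The NheI site (GCTAGC) starts at position 9.
NheI cuts after the first base of each site, so after position 9.
Combined cut positions: 9, 21, 40, 58, 103.
Linear molecule, 5 cuts → 6 fragments:
  1–9 → 9 bp
  10–21 → 12 bp
  22–40 → 19 bp
  41–58 → 18 bp
  59–103 → 45 bp
  104–134 → 31 bp
Sorted largest to smallest: 45, 31, 19, 18, 12, 9 bp.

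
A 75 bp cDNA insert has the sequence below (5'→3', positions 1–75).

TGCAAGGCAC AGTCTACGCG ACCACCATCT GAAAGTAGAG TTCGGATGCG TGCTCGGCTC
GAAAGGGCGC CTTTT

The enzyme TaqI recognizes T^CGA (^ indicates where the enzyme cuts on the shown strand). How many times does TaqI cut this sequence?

1

TCGA occurs starting at position 59.
TaqI cuts at 1 site.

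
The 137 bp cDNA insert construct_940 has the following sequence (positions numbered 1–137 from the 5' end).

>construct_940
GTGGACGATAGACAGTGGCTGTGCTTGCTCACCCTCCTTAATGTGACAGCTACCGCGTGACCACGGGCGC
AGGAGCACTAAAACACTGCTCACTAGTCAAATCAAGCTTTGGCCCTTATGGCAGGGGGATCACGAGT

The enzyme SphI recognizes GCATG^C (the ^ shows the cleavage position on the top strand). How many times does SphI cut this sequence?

0

No occurrence of GCATGC is present in the sequence.
SphI does not cut: 0 sites.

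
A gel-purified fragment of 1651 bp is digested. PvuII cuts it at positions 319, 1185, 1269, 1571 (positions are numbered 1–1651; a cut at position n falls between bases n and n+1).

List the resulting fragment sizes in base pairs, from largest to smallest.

Linear molecule, 4 cuts → 5 fragments:
  319 − 0 = 319 bp
  1185 − 319 = 866 bp
  1269 − 1185 = 84 bp
  1571 − 1269 = 302 bp
  1651 − 1571 = 80 bp
Sorted largest to smallest: 866, 319, 302, 84, 80 bp.

866, 319, 302, 84, 80 bp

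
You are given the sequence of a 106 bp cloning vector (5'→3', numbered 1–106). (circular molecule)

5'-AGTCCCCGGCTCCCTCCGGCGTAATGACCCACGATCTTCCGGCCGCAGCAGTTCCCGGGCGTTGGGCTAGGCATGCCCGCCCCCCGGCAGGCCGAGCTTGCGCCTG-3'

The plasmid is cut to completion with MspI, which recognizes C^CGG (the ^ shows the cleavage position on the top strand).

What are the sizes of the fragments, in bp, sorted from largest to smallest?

MspI sites (CCGG) start at positions 6, 16, 39, 55, 84.
MspI cuts after the first base of each site, so after positions 6, 16, 39, 55, 84.
Circular molecule, 5 cuts → 5 fragments:
  7–16 → 10 bp
  17–39 → 23 bp
  40–55 → 16 bp
  56–84 → 29 bp
  85–106 then 1–6 → 22 + 6 = 28 bp
Sorted largest to smallest: 29, 28, 23, 16, 10 bp.

29, 28, 23, 16, 10 bp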